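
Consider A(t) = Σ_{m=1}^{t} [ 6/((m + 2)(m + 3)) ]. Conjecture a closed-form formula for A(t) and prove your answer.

We claim A(t) = 2t/(t + 3) for all t ≥ 1.
When t = 1: A(1) = 1/2, and the closed form gives 1/2. They agree.
For the inductive step, assume it holds for an arbitrary m ≥ 1, so A(m) = 2m/(m + 3).
Then A(m+1) = A(m) + (6/((m + 3)(m + 4))) = (2m/(m + 3)) + (6/((m + 3)(m + 4))).
Simplifying, A(m+1) = 2(m + 1)/(m + 4) = 2(m+1)/((m+1) + 3),
which is the closed form with t = m+1.
By induction, the statement is established for all t ≥ 1.

A(t) = 2t/(t + 3)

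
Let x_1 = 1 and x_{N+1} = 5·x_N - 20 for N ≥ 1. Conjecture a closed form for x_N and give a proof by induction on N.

Computing the first terms: x_1 = 1, x_2 = -15, x_3 = -95. This suggests x_N = -4·5^(N - 1) + 5.
Base step (N = 1): the formula gives 1 = 1 = x_1.
For the inductive step, assume it holds for an arbitrary j ≥ 1, so x_j = -4·5^(j - 1) + 5.
Then x_{j+1} = 5·x_j - 20 = 5·(-4·5^(j - 1) + 5) - 20 = -4·5^j + 5 = -4·5^((j+1) - 1) + 5,
which is the claimed formula at N = j+1.
By induction, the statement is established for all N ≥ 1.

x_N = -4·5^(N - 1) + 5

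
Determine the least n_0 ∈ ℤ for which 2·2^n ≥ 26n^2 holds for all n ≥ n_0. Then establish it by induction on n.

n_0 = 11

At n = 10: 2048 < 2600, so the inequality fails and n_0 ≥ 11. We prove 2·2^n ≥ 26n^2 for all n ≥ 11.
Base step (n = 11): 2·2^n = 4096 and 26n^2 = 3146, so 4096 ≥ 3146.
Inductive step: assume the claim holds for n = p, so 2·2^p ≥ 26p^2.
Then 2·2^(p + 1) = 2·(2·2^p) ≥ 2·(26p^2).
Also, for p ≥ 11 we have 2·(26p^2) ≥ 26(p+1)^2, since 2 ≥ (1 + 1/p)^2 for all p ≥ 11.
Combining, 2·2^(p + 1) ≥ 26(p+1)^2.
Hence, by induction on n, the claim holds for every n ≥ 11.
Hence the smallest such n_0 is 11.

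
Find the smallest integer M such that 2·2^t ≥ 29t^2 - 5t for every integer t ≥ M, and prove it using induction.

M = 11

At t = 10: 2048 < 2850, so the inequality fails and M ≥ 11. We prove 2·2^t ≥ 29t^2 - 5t for all t ≥ 11.
Base step (t = 11): 2·2^t = 4096 and 29t^2 - 5t = 3454, so 4096 ≥ 3454.
Suppose the result is true for t = j, so 2·2^j ≥ 29j^2 - 5j.
Then 2·2^(j + 1) = 2·(2·2^j) ≥ 2·(29j^2 - 5j).
Also, for j ≥ 11 we have 2·(29j^2 - 5j) ≥ 29(j+1)^2 - 5(j+1), since 2·(29j^2 - 5j) − (29(j+1)^2 - 5(j+1)) = 29j^2 - 63j - 24, which is nonnegative for all j ≥ 11.
Combining, 2·2^(j + 1) ≥ 29(j+1)^2 - 5(j+1).
By the principle of mathematical induction, the result holds for all t ≥ 11.
Hence the smallest such M is 11.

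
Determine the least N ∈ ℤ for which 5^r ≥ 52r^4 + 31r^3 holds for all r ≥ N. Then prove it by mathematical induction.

At r = 7: 78125 < 135485, so the inequality fails and N ≥ 8. We prove 5^r ≥ 52r^4 + 31r^3 for all r ≥ 8.
Base step (r = 8): 5^r = 390625 and 52r^4 + 31r^3 = 228864, so 390625 ≥ 228864.
Inductive step: assume the claim holds for r = m, so 5^m ≥ 52m^4 + 31m^3.
Then 5^(m + 1) = 5·(5^m) ≥ 5·(52m^4 + 31m^3).
Also, for m ≥ 8 we have 5·(52m^4 + 31m^3) ≥ 52(m+1)^4 + 31(m+1)^3, since 5·(52m^4 + 31m^3) − (52(m+1)^4 + 31(m+1)^3) = 208m^4 - 84m^3 - 405m^2 - 301m - 83, which is nonnegative for all m ≥ 8.
Combining, 5^(m + 1) ≥ 52(m+1)^4 + 31(m+1)^3.
By the principle of mathematical induction, the result holds for all r ≥ 8.
Hence the smallest such N is 8.

N = 8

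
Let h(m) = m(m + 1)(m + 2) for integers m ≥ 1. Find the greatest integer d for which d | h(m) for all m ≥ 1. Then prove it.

d = 6

Computing the first values: h(1) = 6 and h(2) = 24; gcd(6, 24) = 6, so d ≤ 6.
We prove 6 | m(m + 1)(m + 2) for all m ≥ 1 by induction on m.
Base step (m = 1): h(1) = 6 = 6·(1), so 6 | h(1).
Inductive step: assume the claim holds for m = k, i.e. 6 | h(k). Then
h(k+1) − h(k) = (k+1)·(k+2)·(k+3) − k·(k+1)·(k+2) = (k+1)·(k+2)·[(k+3) − k] = 3·(k+1)·(k+2). The product of 2 consecutive integers is divisible by (2)! = 2, so h(k+1) − h(k) is divisible by 3·2 = 6. By the inductive hypothesis 6 | h(k), hence 6 | h(k+1).
Hence, by induction on m, the claim holds for every m ≥ 1.
Therefore the largest such d is 6.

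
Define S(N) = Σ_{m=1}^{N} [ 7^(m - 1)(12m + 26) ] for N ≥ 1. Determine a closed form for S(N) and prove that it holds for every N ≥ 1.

We claim S(N) = 2·7^N(N + 2) - 4 for all N ≥ 1.
When N = 1: S(1) = 38, and the closed form gives 38. They agree.
For the inductive step, assume it holds for an arbitrary m ≥ 1, so S(m) = 2·7^m(m + 2) - 4.
Then S(m+1) = S(m) + (7^m(12m + 38)) = (2·7^m(m + 2) - 4) + (7^m(12m + 38)).
Simplifying, S(m+1) = 14·7^m·m + 42·7^m - 4 = 2·7^(m+1)((m+1) + 2) - 4,
which is the closed form with N = m+1.
By the principle of mathematical induction, the result holds for all N ≥ 1.

S(N) = 2·7^N(N + 2) - 4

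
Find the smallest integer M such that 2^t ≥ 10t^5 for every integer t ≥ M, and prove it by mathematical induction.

At t = 27: 134217728 < 143489070, so the inequality fails and M ≥ 28. We prove 2^t ≥ 10t^5 for all t ≥ 28.
When t = 28: 2^t = 268435456 and 10t^5 = 172103680, so 268435456 ≥ 172103680.
Inductive step: suppose the statement holds for some k ≥ 28, so 2^k ≥ 10k^5.
Then 2^(k + 1) = 2·(2^k) ≥ 2·(10k^5).
Also, for k ≥ 28 we have 2·(10k^5) ≥ 10(k+1)^5, since 2 ≥ (1 + 1/k)^5 for all k ≥ 28.
Combining, 2^(k + 1) ≥ 10(k+1)^5.
This completes the induction.
Hence the smallest such M is 28.

M = 28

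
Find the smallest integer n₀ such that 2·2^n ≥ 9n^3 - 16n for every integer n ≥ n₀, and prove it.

n₀ = 14

At n = 13: 16384 < 19565, so the inequality fails and n₀ ≥ 14. We prove 2·2^n ≥ 9n^3 - 16n for all n ≥ 14.
Base step (n = 14): 2·2^n = 32768 and 9n^3 - 16n = 24472, so 32768 ≥ 24472.
Suppose the result is true for n = m, so 2·2^m ≥ 9m^3 - 16m.
Then 2·2^(m + 1) = 2·(2·2^m) ≥ 2·(9m^3 - 16m).
Also, for m ≥ 14 we have 2·(9m^3 - 16m) ≥ 9(m+1)^3 - 16(m+1), since 2·(9m^3 - 16m) − (9(m+1)^3 - 16(m+1)) = 9m^3 - 27m^2 - 43m + 7, which is nonnegative for all m ≥ 14.
Combining, 2·2^(m + 1) ≥ 9(m+1)^3 - 16(m+1).
Hence, by induction on n, the claim holds for every n ≥ 14.
Hence the smallest such n₀ is 14.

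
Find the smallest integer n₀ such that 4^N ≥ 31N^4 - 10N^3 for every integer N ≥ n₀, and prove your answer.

At N = 8: 65536 < 121856, so the inequality fails and n₀ ≥ 9. We prove 4^N ≥ 31N^4 - 10N^3 for all N ≥ 9.
Base case (N = 9): 4^N = 262144 and 31N^4 - 10N^3 = 196101, so 262144 ≥ 196101.
For the inductive step, assume it holds for an arbitrary i ≥ 9, so 4^i ≥ 31i^4 - 10i^3.
Then 4^(i + 1) = 4·(4^i) ≥ 4·(31i^4 - 10i^3).
Also, for i ≥ 9 we have 4·(31i^4 - 10i^3) ≥ 31(i+1)^4 - 10(i+1)^3, since 4·(31i^4 - 10i^3) − (31(i+1)^4 - 10(i+1)^3) = 93i^4 - 154i^3 - 156i^2 - 94i - 21, which is nonnegative for all i ≥ 9.
Combining, 4^(i + 1) ≥ 31(i+1)^4 - 10(i+1)^3.
Hence, by induction on N, the claim holds for every N ≥ 9.
Hence the smallest such n₀ is 9.

n₀ = 9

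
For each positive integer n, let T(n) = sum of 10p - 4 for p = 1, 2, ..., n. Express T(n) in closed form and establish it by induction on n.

T(n) = n(5n + 1)

We claim T(n) = n(5n + 1) for all n ≥ 1.
When n = 1: T(1) = 6, and the closed form gives 6. They agree.
Inductive step: suppose the statement holds for some p ≥ 1, so T(p) = p(5p + 1).
Then T(p+1) = T(p) + (10p + 6) = (p(5p + 1)) + (10p + 6).
Simplifying, T(p+1) = (p + 1)(5p + 6) = (p+1)(5(p+1) + 1),
which is the closed form with n = p+1.
By induction, the statement is established for all n ≥ 1.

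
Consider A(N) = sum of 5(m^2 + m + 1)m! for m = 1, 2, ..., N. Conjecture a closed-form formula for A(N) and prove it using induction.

We claim A(N) = (5N + 5)(N + 1)! - 5 for all N ≥ 1.
Base step (N = 1): A(1) = 15, and the closed form gives 15. They agree.
Suppose the result is true for N = m, so A(m) = (5m + 5)(m + 1)! - 5.
Then A(m+1) = A(m) + (5(m^2 + 3m + 3)(m + 1)!) = ((5m + 5)(m + 1)! - 5) + (5(m^2 + 3m + 3)(m + 1)!).
Simplifying, A(m+1) = (5(m+1) + 5)((m+1) + 1)! - 5,
which is the closed form with N = m+1.
By the principle of mathematical induction, the result holds for all N ≥ 1.

A(N) = (5N + 5)(N + 1)! - 5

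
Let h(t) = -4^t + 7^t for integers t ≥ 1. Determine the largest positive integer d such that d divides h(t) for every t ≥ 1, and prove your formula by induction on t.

Computing the first values: h(1) = 3 and h(2) = 33; gcd(3, 33) = 3, so d ≤ 3.
We prove 3 | -4^t + 7^t for all t ≥ 1 by induction on t.
For the base case t = 1: h(1) = 3 = 3·(1), so 3 | h(1).
Inductive step: assume the claim holds for t = j, i.e. 3 | h(j). Then
7^{j+1} − 4^{j+1} = 7·7^j − 4·4^j = 7·(7^j − 4^j) + (3)·4^j. The first term is divisible by 3 by the inductive hypothesis, and the second term (3)·4^j is divisible by 3 since 3 | 3. Hence 3 | h(j+1).
By induction, the statement is established for all t ≥ 1.
Therefore the largest such d is 3.

d = 3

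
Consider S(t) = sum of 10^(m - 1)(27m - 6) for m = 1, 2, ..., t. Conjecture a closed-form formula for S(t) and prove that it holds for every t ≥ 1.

S(t) = 10^t(3t - 1) + 1

We claim S(t) = 10^t(3t - 1) + 1 for all t ≥ 1.
When t = 1: S(1) = 21, and the closed form gives 21. They agree.
Inductive step: assume the claim holds for t = m, so S(m) = 10^m(3m - 1) + 1.
Then S(m+1) = S(m) + (10^m(27m + 21)) = (10^m(3m - 1) + 1) + (10^m(27m + 21)).
Simplifying, S(m+1) = 30·10^m·m + 20·10^m + 1 = 10^(m+1)(3(m+1) - 1) + 1,
which is the closed form with t = m+1.
This completes the induction.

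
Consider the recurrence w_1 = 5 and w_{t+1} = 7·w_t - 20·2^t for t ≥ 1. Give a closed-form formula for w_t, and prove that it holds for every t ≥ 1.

w_t = 2^(t + 2) - 3·7^(t - 1)

Computing the first terms: w_1 = 5, w_2 = -5, w_3 = -115. This suggests w_t = 2^(t + 2) - 3·7^(t - 1).
For the base case t = 1: the formula gives 5 = 5 = w_1.
Inductive step: assume the claim holds for t = m, so w_m = 2^(m + 2) - 3·7^(m - 1).
Then w_{m+1} = 7·w_m - 20·2^m = 7·(2^(m + 2) - 3·7^(m - 1)) - 20·2^m = 2^(m + 3) - 3·7^m = 2^((m+1) + 2) - 3·7^((m+1) - 1),
which is the claimed formula at t = m+1.
This completes the induction.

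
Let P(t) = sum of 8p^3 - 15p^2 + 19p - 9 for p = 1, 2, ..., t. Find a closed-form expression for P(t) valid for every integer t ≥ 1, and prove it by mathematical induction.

We claim P(t) = t(2t - 1)(t^2 + 2) for all t ≥ 1.
Base step (t = 1): P(1) = 3, and the closed form gives 3. They agree.
For the inductive step, assume it holds for an arbitrary p ≥ 1, so P(p) = p(2p^3 - p^2 + 4p - 2).
Then P(p+1) = P(p) + (8p^3 + 9p^2 + 13p + 3) = (p(2p^3 - p^2 + 4p - 2)) + (8p^3 + 9p^2 + 13p + 3).
Simplifying, P(p+1) = (p + 1)(2p + 1)(p^2 + 2p + 3) = (p+1)(2(p+1) - 1)((p+1)^2 + 2),
which is the closed form with t = p+1.
Hence, by induction on t, the claim holds for every t ≥ 1.

P(t) = t(2t - 1)(t^2 + 2)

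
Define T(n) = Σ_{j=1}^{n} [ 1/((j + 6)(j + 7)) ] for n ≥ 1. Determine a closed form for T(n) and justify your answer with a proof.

We claim T(n) = n/(7(n + 7)) for all n ≥ 1.
When n = 1: T(1) = 1/56, and the closed form gives 1/56. They agree.
Suppose the result is true for n = j, so T(j) = j/(7(j + 7)).
Then T(j+1) = T(j) + (1/((j + 7)(j + 8))) = (j/(7(j + 7))) + (1/((j + 7)(j + 8))).
Simplifying, T(j+1) = (j + 1)/(7(j + 8)) = (j+1)/(7((j+1) + 7)),
which is the closed form with n = j+1.
By induction, the statement is established for all n ≥ 1.

T(n) = n/(7(n + 7))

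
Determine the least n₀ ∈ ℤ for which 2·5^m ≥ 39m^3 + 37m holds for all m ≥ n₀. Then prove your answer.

n₀ = 5

At m = 4: 1250 < 2644, so the inequality fails and n₀ ≥ 5. We prove 2·5^m ≥ 39m^3 + 37m for all m ≥ 5.
For the base case m = 5: 2·5^m = 6250 and 39m^3 + 37m = 5060, so 6250 ≥ 5060.
Inductive step: assume the claim holds for m = p, so 2·5^p ≥ 39p^3 + 37p.
Then 2·5^(p + 1) = 5·(2·5^p) ≥ 5·(39p^3 + 37p).
Also, for p ≥ 5 we have 5·(39p^3 + 37p) ≥ 39(p+1)^3 + 37(p+1), since 5·(39p^3 + 37p) − (39(p+1)^3 + 37(p+1)) = 156p^3 - 117p^2 + 31p - 76, which is nonnegative for all p ≥ 5.
Combining, 2·5^(p + 1) ≥ 39(p+1)^3 + 37(p+1).
By induction, the statement is established for all m ≥ 5.
Hence the smallest such n₀ is 5.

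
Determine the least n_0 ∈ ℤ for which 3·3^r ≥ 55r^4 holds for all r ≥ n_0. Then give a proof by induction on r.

At r = 11: 531441 < 805255, so the inequality fails and n_0 ≥ 12. We prove 3·3^r ≥ 55r^4 for all r ≥ 12.
Base step (r = 12): 3·3^r = 1594323 and 55r^4 = 1140480, so 1594323 ≥ 1140480.
Inductive step: assume the claim holds for r = p, so 3·3^p ≥ 55p^4.
Then 3·3^(p + 1) = 3·(3·3^p) ≥ 3·(55p^4).
Also, for p ≥ 12 we have 3·(55p^4) ≥ 55(p+1)^4, since 3 ≥ (1 + 1/p)^4 for all p ≥ 12.
Combining, 3·3^(p + 1) ≥ 55(p+1)^4.
By the principle of mathematical induction, the result holds for all r ≥ 12.
Hence the smallest such n_0 is 12.

n_0 = 12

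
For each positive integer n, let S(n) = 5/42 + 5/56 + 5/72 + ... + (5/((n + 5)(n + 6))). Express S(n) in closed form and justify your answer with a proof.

S(n) = 5n/(6(n + 6))

We claim S(n) = 5n/(6(n + 6)) for all n ≥ 1.
When n = 1: S(1) = 5/42, and the closed form gives 5/42. They agree.
Inductive step: assume the claim holds for n = j, so S(j) = 5j/(6(j + 6)).
Then S(j+1) = S(j) + (5/((j + 6)(j + 7))) = (5j/(6(j + 6))) + (5/((j + 6)(j + 7))).
Simplifying, S(j+1) = 5(j + 1)/(6(j + 7)) = 5(j+1)/(6((j+1) + 6)),
which is the closed form with n = j+1.
By the principle of mathematical induction, the result holds for all n ≥ 1.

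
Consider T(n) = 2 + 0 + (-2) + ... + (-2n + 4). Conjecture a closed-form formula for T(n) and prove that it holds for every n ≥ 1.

We claim T(n) = -n(n - 3) for all n ≥ 1.
Base case (n = 1): T(1) = 2, and the closed form gives 2. They agree.
Suppose the result is true for n = k, so T(k) = k(-k + 3).
Then T(k+1) = T(k) + (-2k + 2) = (k(-k + 3)) + (-2k + 2).
Simplifying, T(k+1) = -(k - 2)(k + 1) = -(k+1)((k+1) - 3),
which is the closed form with n = k+1.
This completes the induction.

T(n) = -n(n - 3)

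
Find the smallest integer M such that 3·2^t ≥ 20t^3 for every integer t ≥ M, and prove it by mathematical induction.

M = 15

At t = 14: 49152 < 54880, so the inequality fails and M ≥ 15. We prove 3·2^t ≥ 20t^3 for all t ≥ 15.
When t = 15: 3·2^t = 98304 and 20t^3 = 67500, so 98304 ≥ 67500.
For the inductive step, assume it holds for an arbitrary r ≥ 15, so 3·2^r ≥ 20r^3.
Then 3·2^(r + 1) = 2·(3·2^r) ≥ 2·(20r^3).
Also, for r ≥ 15 we have 2·(20r^3) ≥ 20(r+1)^3, since 2 ≥ (1 + 1/r)^3 for all r ≥ 15.
Combining, 3·2^(r + 1) ≥ 20(r+1)^3.
By the principle of mathematical induction, the result holds for all t ≥ 15.
Hence the smallest such M is 15.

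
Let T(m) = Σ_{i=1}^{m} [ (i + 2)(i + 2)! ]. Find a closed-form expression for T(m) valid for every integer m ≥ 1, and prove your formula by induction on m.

We claim T(m) = (m + 3)! - 6 for all m ≥ 1.
When m = 1: T(1) = 18, and the closed form gives 18. They agree.
Inductive step: suppose the statement holds for some i ≥ 1, so T(i) = (i + 3)! - 6.
Then T(i+1) = T(i) + ((i + 3)(i + 3)!) = ((i + 3)! - 6) + ((i + 3)(i + 3)!).
Simplifying, T(i+1) = ((i+1) + 3)! - 6,
which is the closed form with m = i+1.
By induction, the statement is established for all m ≥ 1.

T(m) = (m + 3)! - 6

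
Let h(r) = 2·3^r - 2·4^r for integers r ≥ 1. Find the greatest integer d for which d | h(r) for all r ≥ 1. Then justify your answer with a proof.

d = 2

Computing the first values: h(1) = -2 and h(2) = -14; gcd(-2, -14) = 2, so d ≤ 2.
We prove 2 | 2·3^r - 2·4^r for all r ≥ 1 by induction on r.
Base case (r = 1): h(1) = -2 = 2·(-1), so 2 | h(1).
For the inductive step, assume it holds for an arbitrary j ≥ 1, i.e. 2 | h(j). Then
h(j+1) − 4·h(j) = (2·3^(j+1) - 2·4^(j+1)) − 4·(2·3^j - 2·4^j) = (2)·3^j·(3 − 4) = (-2)·3^j. Since 2 | h(j) by the inductive hypothesis, 2 | 4·h(j); and 2 | -2 since -2 = 2·-1. Therefore 2 | h(j+1).
This completes the induction.
Therefore the largest such d is 2.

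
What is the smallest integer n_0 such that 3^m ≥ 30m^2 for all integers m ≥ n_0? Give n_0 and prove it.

n_0 = 7

At m = 6: 729 < 1080, so the inequality fails and n_0 ≥ 7. We prove 3^m ≥ 30m^2 for all m ≥ 7.
When m = 7: 3^m = 2187 and 30m^2 = 1470, so 2187 ≥ 1470.
Inductive step: assume the claim holds for m = r, so 3^r ≥ 30r^2.
Then 3^(r + 1) = 3·(3^r) ≥ 3·(30r^2).
Also, for r ≥ 7 we have 3·(30r^2) ≥ 30(r+1)^2, since 3 ≥ (1 + 1/r)^2 for all r ≥ 7.
Combining, 3^(r + 1) ≥ 30(r+1)^2.
By the principle of mathematical induction, the result holds for all m ≥ 7.
Hence the smallest such n_0 is 7.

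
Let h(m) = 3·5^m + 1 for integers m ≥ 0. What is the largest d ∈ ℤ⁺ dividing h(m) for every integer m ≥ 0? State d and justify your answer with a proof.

Computing the first values: h(0) = 4 and h(1) = 16; gcd(4, 16) = 4, so d ≤ 4.
We prove 4 | 3·5^m + 1 for all m ≥ 0 by induction on m.
When m = 0: h(0) = 4 = 4·(1), so 4 | h(0).
Suppose the result is true for m = p, i.e. 4 | h(p). Then
h(p+1) = 3·5^(p+1) + 1 = 5·(3·5^p + 1) - 4 = 5·h(p) - 4. The first term is divisible by 4 by the inductive hypothesis, and -4 is divisible by 4. Hence 4 | h(p+1).
Hence, by induction on m, the claim holds for every m ≥ 0.
Therefore the largest such d is 4.

d = 4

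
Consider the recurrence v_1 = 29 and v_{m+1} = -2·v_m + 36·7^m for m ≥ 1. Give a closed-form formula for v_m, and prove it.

v_m = (-2)^(m - 1) + 4·7^m

Computing the first terms: v_1 = 29, v_2 = 194, v_3 = 1376. This suggests v_m = (-2)^(m - 1) + 4·7^m.
Base case (m = 1): the formula gives 29 = 29 = v_1.
Suppose the result is true for m = r, so v_r = (-2)^(r - 1) + 4·7^r.
Then v_{r+1} = -2·v_r + 36·7^r = -2·((-2)^(r - 1) + 4·7^r) + 36·7^r = (-2)^r + 4·7^(r + 1) = (-2)^((r+1) - 1) + 4·7^(r+1),
which is the claimed formula at m = r+1.
By induction, the statement is established for all m ≥ 1.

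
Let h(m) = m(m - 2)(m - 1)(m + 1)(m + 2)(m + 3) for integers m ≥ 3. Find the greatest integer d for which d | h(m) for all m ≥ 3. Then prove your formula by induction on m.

Computing the first values: h(3) = 720 and h(4) = 5040; gcd(720, 5040) = 720, so d ≤ 720.
We prove 720 | m(m - 2)(m - 1)(m + 1)(m + 2)(m + 3) for all m ≥ 3 by induction on m.
For the base case m = 3: h(3) = 720 = 720·(1), so 720 | h(3).
Inductive step: assume the claim holds for m = p, i.e. 720 | h(p). Then
h(p+1) − h(p) = (p-1)·p·(p+1)·(p+2)·(p+3)·(p+4) − (p-2)·(p-1)·p·(p+1)·(p+2)·(p+3) = (p-1)·p·(p+1)·(p+2)·(p+3)·[(p+4) − (p-2)] = 6·(p-1)·p·(p+1)·(p+2)·(p+3). The product of 5 consecutive integers is divisible by (5)! = 120, so h(p+1) − h(p) is divisible by 6·120 = 720. By the inductive hypothesis 720 | h(p), hence 720 | h(p+1).
By the principle of mathematical induction, the result holds for all m ≥ 3.
Therefore the largest such d is 720.

d = 720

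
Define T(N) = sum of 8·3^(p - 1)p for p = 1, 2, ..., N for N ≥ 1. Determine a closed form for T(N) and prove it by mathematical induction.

We claim T(N) = 2·3^N(2N - 1) + 2 for all N ≥ 1.
For the base case N = 1: T(1) = 8, and the closed form gives 8. They agree.
Inductive step: assume the claim holds for N = p, so T(p) = 2·3^p(2p - 1) + 2.
Then T(p+1) = T(p) + (8·3^p(p + 1)) = (2·3^p(2p - 1) + 2) + (8·3^p(p + 1)).
Simplifying, T(p+1) = 12·3^p·p + 6·3^p + 2 = 2·3^(p+1)(2(p+1) - 1) + 2,
which is the closed form with N = p+1.
By induction, the statement is established for all N ≥ 1.

T(N) = 2·3^N(2N - 1) + 2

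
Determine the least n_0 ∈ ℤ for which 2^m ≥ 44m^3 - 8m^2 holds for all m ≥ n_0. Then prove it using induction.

n_0 = 18

At m = 17: 131072 < 213860, so the inequality fails and n_0 ≥ 18. We prove 2^m ≥ 44m^3 - 8m^2 for all m ≥ 18.
For the base case m = 18: 2^m = 262144 and 44m^3 - 8m^2 = 254016, so 262144 ≥ 254016.
For the inductive step, assume it holds for an arbitrary i ≥ 18, so 2^i ≥ 44i^3 - 8i^2.
Then 2^(i + 1) = 2·(2^i) ≥ 2·(44i^3 - 8i^2).
Also, for i ≥ 18 we have 2·(44i^3 - 8i^2) ≥ 44(i+1)^3 - 8(i+1)^2, since 2·(44i^3 - 8i^2) − (44(i+1)^3 - 8(i+1)^2) = 44i^3 - 140i^2 - 116i - 36, which is nonnegative for all i ≥ 18.
Combining, 2^(i + 1) ≥ 44(i+1)^3 - 8(i+1)^2.
By the principle of mathematical induction, the result holds for all m ≥ 18.
Hence the smallest such n_0 is 18.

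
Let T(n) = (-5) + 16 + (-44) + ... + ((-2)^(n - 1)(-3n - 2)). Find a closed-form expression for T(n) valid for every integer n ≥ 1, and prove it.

T(n) = (-2)^n(n + 1) - 1

We claim T(n) = (-2)^n(n + 1) - 1 for all n ≥ 1.
For the base case n = 1: T(1) = -5, and the closed form gives -5. They agree.
Inductive step: assume the claim holds for n = i, so T(i) = (-2)^i(i + 1) - 1.
Then T(i+1) = T(i) + ((-2)^i(-3i - 5)) = ((-2)^i(i + 1) - 1) + ((-2)^i(-3i - 5)).
Simplifying, T(i+1) = -2(-2)^i·i - 4(-2)^i - 1 = (-2)^(i+1)((i+1) + 1) - 1,
which is the closed form with n = i+1.
By induction, the statement is established for all n ≥ 1.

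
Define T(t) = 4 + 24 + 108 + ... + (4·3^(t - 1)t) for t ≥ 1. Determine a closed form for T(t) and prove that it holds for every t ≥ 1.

We claim T(t) = 3^t(2t - 1) + 1 for all t ≥ 1.
When t = 1: T(1) = 4, and the closed form gives 4. They agree.
Inductive step: suppose the statement holds for some m ≥ 1, so T(m) = 3^m(2m - 1) + 1.
Then T(m+1) = T(m) + (4·3^m(m + 1)) = (3^m(2m - 1) + 1) + (4·3^m(m + 1)).
Simplifying, T(m+1) = 6·3^m·m + 3·3^m + 1 = 3^(m+1)(2(m+1) - 1) + 1,
which is the closed form with t = m+1.
By the principle of mathematical induction, the result holds for all t ≥ 1.

T(t) = 3^t(2t - 1) + 1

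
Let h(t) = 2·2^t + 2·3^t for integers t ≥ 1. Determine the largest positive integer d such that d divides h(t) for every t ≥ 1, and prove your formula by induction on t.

Computing the first values: h(1) = 10 and h(2) = 26; gcd(10, 26) = 2, so d ≤ 2.
We prove 2 | 2·2^t + 2·3^t for all t ≥ 1 by induction on t.
Base step (t = 1): h(1) = 10 = 2·(5), so 2 | h(1).
Inductive step: suppose the statement holds for some j ≥ 1, i.e. 2 | h(j). Then
h(j+1) − 3·h(j) = (2·2^(j+1) + 2·3^(j+1)) − 3·(2·2^j + 2·3^j) = (2)·2^j·(2 − 3) = (-2)·2^j. Since 2 | h(j) by the inductive hypothesis, 2 | 3·h(j); and 2 | -2 since -2 = 2·-1. Therefore 2 | h(j+1).
Hence, by induction on t, the claim holds for every t ≥ 1.
Therefore the largest such d is 2.

d = 2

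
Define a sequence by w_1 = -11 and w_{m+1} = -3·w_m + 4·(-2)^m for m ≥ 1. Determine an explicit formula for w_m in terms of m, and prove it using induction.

Computing the first terms: w_1 = -11, w_2 = 25, w_3 = -59. This suggests w_m = (-2)^(m + 2) + (-3)^m.
For the base case m = 1: the formula gives -11 = -11 = w_1.
For the inductive step, assume it holds for an arbitrary r ≥ 1, so w_r = (-2)^(r + 2) + (-3)^r.
Then w_{r+1} = -3·w_r + 4·(-2)^r = -3·((-2)^(r + 2) + (-3)^r) + 4·(-2)^r = (-2)^(r + 3) + (-3)^(r + 1) = (-2)^((r+1) + 2) + (-3)^(r+1),
which is the claimed formula at m = r+1.
By induction, the statement is established for all m ≥ 1.

w_m = (-2)^(m + 2) + (-3)^m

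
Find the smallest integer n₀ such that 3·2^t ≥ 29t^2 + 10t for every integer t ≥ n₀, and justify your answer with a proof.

n₀ = 10

At t = 9: 1536 < 2439, so the inequality fails and n₀ ≥ 10. We prove 3·2^t ≥ 29t^2 + 10t for all t ≥ 10.
For the base case t = 10: 3·2^t = 3072 and 29t^2 + 10t = 3000, so 3072 ≥ 3000.
Suppose the result is true for t = p, so 3·2^p ≥ 29p^2 + 10p.
Then 3·2^(p + 1) = 2·(3·2^p) ≥ 2·(29p^2 + 10p).
Also, for p ≥ 10 we have 2·(29p^2 + 10p) ≥ 29(p+1)^2 + 10(p+1), since 2·(29p^2 + 10p) − (29(p+1)^2 + 10(p+1)) = 29p^2 - 48p - 39, which is nonnegative for all p ≥ 10.
Combining, 3·2^(p + 1) ≥ 29(p+1)^2 + 10(p+1).
By the principle of mathematical induction, the result holds for all t ≥ 10.
Hence the smallest such n₀ is 10.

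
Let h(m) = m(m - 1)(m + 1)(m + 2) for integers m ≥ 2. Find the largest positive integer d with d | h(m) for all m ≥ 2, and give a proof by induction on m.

Computing the first values: h(2) = 24 and h(3) = 120; gcd(24, 120) = 24, so d ≤ 24.
We prove 24 | m(m - 1)(m + 1)(m + 2) for all m ≥ 2 by induction on m.
When m = 2: h(2) = 24 = 24·(1), so 24 | h(2).
For the inductive step, assume it holds for an arbitrary r ≥ 2, i.e. 24 | h(r). Then
h(r+1) − h(r) = r·(r+1)·(r+2)·(r+3) − (r-1)·r·(r+1)·(r+2) = r·(r+1)·(r+2)·[(r+3) − (r-1)] = 4·r·(r+1)·(r+2). The product of 3 consecutive integers is divisible by (3)! = 6, so h(r+1) − h(r) is divisible by 4·6 = 24. By the inductive hypothesis 24 | h(r), hence 24 | h(r+1).
By induction, the statement is established for all m ≥ 2.
Therefore the largest such d is 24.

d = 24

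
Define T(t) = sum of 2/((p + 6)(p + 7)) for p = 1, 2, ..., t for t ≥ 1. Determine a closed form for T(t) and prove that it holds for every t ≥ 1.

We claim T(t) = 2t/(7(t + 7)) for all t ≥ 1.
Base step (t = 1): T(1) = 1/28, and the closed form gives 1/28. They agree.
For the inductive step, assume it holds for an arbitrary p ≥ 1, so T(p) = 2p/(7(p + 7)).
Then T(p+1) = T(p) + (2/((p + 7)(p + 8))) = (2p/(7(p + 7))) + (2/((p + 7)(p + 8))).
Simplifying, T(p+1) = 2(p + 1)/(7(p + 8)) = 2(p+1)/(7((p+1) + 7)),
which is the closed form with t = p+1.
By induction, the statement is established for all t ≥ 1.

T(t) = 2t/(7(t + 7))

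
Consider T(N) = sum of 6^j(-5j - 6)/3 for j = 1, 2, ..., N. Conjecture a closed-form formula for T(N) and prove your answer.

T(N) = -2·6^N(N + 1) + 2

We claim T(N) = -2·6^N(N + 1) + 2 for all N ≥ 1.
Base case (N = 1): T(1) = -22, and the closed form gives -22. They agree.
Suppose the result is true for N = j, so T(j) = -2·6^j(j + 1) + 2.
Then T(j+1) = T(j) + (6^j(-10j - 22)) = (-2·6^j(j + 1) + 2) + (6^j(-10j - 22)).
Simplifying, T(j+1) = -12·6^j·j - 24·6^j + 2 = -2·6^(j+1)((j+1) + 1) + 2,
which is the closed form with N = j+1.
By induction, the statement is established for all N ≥ 1.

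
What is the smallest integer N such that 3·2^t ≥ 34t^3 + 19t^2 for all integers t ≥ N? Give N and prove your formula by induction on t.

At t = 15: 98304 < 119025, so the inequality fails and N ≥ 16. We prove 3·2^t ≥ 34t^3 + 19t^2 for all t ≥ 16.
For the base case t = 16: 3·2^t = 196608 and 34t^3 + 19t^2 = 144128, so 196608 ≥ 144128.
Suppose the result is true for t = m, so 3·2^m ≥ 34m^3 + 19m^2.
Then 3·2^(m + 1) = 2·(3·2^m) ≥ 2·(34m^3 + 19m^2).
Also, for m ≥ 16 we have 2·(34m^3 + 19m^2) ≥ 34(m+1)^3 + 19(m+1)^2, since 2·(34m^3 + 19m^2) − (34(m+1)^3 + 19(m+1)^2) = 34m^3 - 83m^2 - 140m - 53, which is nonnegative for all m ≥ 16.
Combining, 3·2^(m + 1) ≥ 34(m+1)^3 + 19(m+1)^2.
Hence, by induction on t, the claim holds for every t ≥ 16.
Hence the smallest such N is 16.

N = 16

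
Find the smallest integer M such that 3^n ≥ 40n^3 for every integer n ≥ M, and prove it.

At n = 9: 19683 < 29160, so the inequality fails and M ≥ 10. We prove 3^n ≥ 40n^3 for all n ≥ 10.
Base step (n = 10): 3^n = 59049 and 40n^3 = 40000, so 59049 ≥ 40000.
Inductive step: assume the claim holds for n = i, so 3^i ≥ 40i^3.
Then 3^(i + 1) = 3·(3^i) ≥ 3·(40i^3).
Also, for i ≥ 10 we have 3·(40i^3) ≥ 40(i+1)^3, since 3 ≥ (1 + 1/i)^3 for all i ≥ 10.
Combining, 3^(i + 1) ≥ 40(i+1)^3.
By induction, the statement is established for all n ≥ 10.
Hence the smallest such M is 10.

M = 10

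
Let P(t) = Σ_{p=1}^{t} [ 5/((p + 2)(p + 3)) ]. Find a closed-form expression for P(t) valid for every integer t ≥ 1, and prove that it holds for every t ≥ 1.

We claim P(t) = 5t/(3(t + 3)) for all t ≥ 1.
For the base case t = 1: P(1) = 5/12, and the closed form gives 5/12. They agree.
Inductive step: suppose the statement holds for some p ≥ 1, so P(p) = 5p/(3(p + 3)).
Then P(p+1) = P(p) + (5/((p + 3)(p + 4))) = (5p/(3(p + 3))) + (5/((p + 3)(p + 4))).
Simplifying, P(p+1) = 5(p + 1)/(3(p + 4)) = 5(p+1)/(3((p+1) + 3)),
which is the closed form with t = p+1.
This completes the induction.

P(t) = 5t/(3(t + 3))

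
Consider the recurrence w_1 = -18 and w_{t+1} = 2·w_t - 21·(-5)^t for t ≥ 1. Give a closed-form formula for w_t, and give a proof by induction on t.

Computing the first terms: w_1 = -18, w_2 = 69, w_3 = -387. This suggests w_t = 3(-5)^t - 3·2^(t - 1).
For the base case t = 1: the formula gives -18 = -18 = w_1.
Inductive step: assume the claim holds for t = r, so w_r = 3(-5)^r - 3·2^(r - 1).
Then w_{r+1} = 2·w_r - 21·(-5)^r = 2·(3(-5)^r - 3·2^(r - 1)) - 21·(-5)^r = 3(-5)^(r + 1) - 3·2^r = 3(-5)^(r+1) - 3·2^((r+1) - 1),
which is the claimed formula at t = r+1.
Hence, by induction on t, the claim holds for every t ≥ 1.

w_t = 3(-5)^t - 3·2^(t - 1)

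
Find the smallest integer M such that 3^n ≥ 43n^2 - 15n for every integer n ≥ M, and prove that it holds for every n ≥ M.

M = 7

At n = 6: 729 < 1458, so the inequality fails and M ≥ 7. We prove 3^n ≥ 43n^2 - 15n for all n ≥ 7.
Base case (n = 7): 3^n = 2187 and 43n^2 - 15n = 2002, so 2187 ≥ 2002.
Inductive step: assume the claim holds for n = k, so 3^k ≥ 43k^2 - 15k.
Then 3^(k + 1) = 3·(3^k) ≥ 3·(43k^2 - 15k).
Also, for k ≥ 7 we have 3·(43k^2 - 15k) ≥ 43(k+1)^2 - 15(k+1), since 3·(43k^2 - 15k) − (43(k+1)^2 - 15(k+1)) = 86k^2 - 116k - 28, which is nonnegative for all k ≥ 7.
Combining, 3^(k + 1) ≥ 43(k+1)^2 - 15(k+1).
Hence, by induction on n, the claim holds for every n ≥ 7.
Hence the smallest such M is 7.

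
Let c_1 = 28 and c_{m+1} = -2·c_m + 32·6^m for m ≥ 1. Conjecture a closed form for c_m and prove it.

c_m = (-2)^(m + 1) + 4·6^m

Computing the first terms: c_1 = 28, c_2 = 136, c_3 = 880. This suggests c_m = (-2)^(m + 1) + 4·6^m.
Base step (m = 1): the formula gives 28 = 28 = c_1.
Inductive step: assume the claim holds for m = i, so c_i = (-2)^(i + 1) + 4·6^i.
Then c_{i+1} = -2·c_i + 32·6^i = -2·((-2)^(i + 1) + 4·6^i) + 32·6^i = (-2)^(i + 2) + 4·6^(i + 1) = (-2)^((i+1) + 1) + 4·6^(i+1),
which is the claimed formula at m = i+1.
By the principle of mathematical induction, the result holds for all m ≥ 1.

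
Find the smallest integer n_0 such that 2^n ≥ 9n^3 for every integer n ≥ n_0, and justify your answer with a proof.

At n = 14: 16384 < 24696, so the inequality fails and n_0 ≥ 15. We prove 2^n ≥ 9n^3 for all n ≥ 15.
Base case (n = 15): 2^n = 32768 and 9n^3 = 30375, so 32768 ≥ 30375.
For the inductive step, assume it holds for an arbitrary m ≥ 15, so 2^m ≥ 9m^3.
Then 2^(m + 1) = 2·(2^m) ≥ 2·(9m^3).
Also, for m ≥ 15 we have 2·(9m^3) ≥ 9(m+1)^3, since 2 ≥ (1 + 1/m)^3 for all m ≥ 15.
Combining, 2^(m + 1) ≥ 9(m+1)^3.
This completes the induction.
Hence the smallest such n_0 is 15.

n_0 = 15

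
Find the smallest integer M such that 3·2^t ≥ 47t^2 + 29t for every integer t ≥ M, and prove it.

At t = 10: 3072 < 4990, so the inequality fails and M ≥ 11. We prove 3·2^t ≥ 47t^2 + 29t for all t ≥ 11.
When t = 11: 3·2^t = 6144 and 47t^2 + 29t = 6006, so 6144 ≥ 6006.
For the inductive step, assume it holds for an arbitrary k ≥ 11, so 3·2^k ≥ 47k^2 + 29k.
Then 3·2^(k + 1) = 2·(3·2^k) ≥ 2·(47k^2 + 29k).
Also, for k ≥ 11 we have 2·(47k^2 + 29k) ≥ 47(k+1)^2 + 29(k+1), since 2·(47k^2 + 29k) − (47(k+1)^2 + 29(k+1)) = 47k^2 - 65k - 76, which is nonnegative for all k ≥ 11.
Combining, 3·2^(k + 1) ≥ 47(k+1)^2 + 29(k+1).
This completes the induction.
Hence the smallest such M is 11.

M = 11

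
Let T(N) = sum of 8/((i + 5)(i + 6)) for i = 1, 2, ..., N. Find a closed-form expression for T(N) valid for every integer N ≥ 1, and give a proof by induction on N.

T(N) = 4N/(3(N + 6))

We claim T(N) = 4N/(3(N + 6)) for all N ≥ 1.
For the base case N = 1: T(1) = 4/21, and the closed form gives 4/21. They agree.
Inductive step: suppose the statement holds for some i ≥ 1, so T(i) = 4i/(3(i + 6)).
Then T(i+1) = T(i) + (8/((i + 6)(i + 7))) = (4i/(3(i + 6))) + (8/((i + 6)(i + 7))).
Simplifying, T(i+1) = 4(i + 1)/(3(i + 7)) = 4(i+1)/(3((i+1) + 6)),
which is the closed form with N = i+1.
Hence, by induction on N, the claim holds for every N ≥ 1.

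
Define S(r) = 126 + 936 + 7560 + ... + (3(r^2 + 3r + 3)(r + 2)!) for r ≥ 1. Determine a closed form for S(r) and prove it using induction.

We claim S(r) = (3r + 3)(r + 3)! - 18 for all r ≥ 1.
For the base case r = 1: S(1) = 126, and the closed form gives 126. They agree.
Inductive step: suppose the statement holds for some i ≥ 1, so S(i) = (3i + 3)(i + 3)! - 18.
Then S(i+1) = S(i) + (3(i^2 + 5i + 7)(i + 3)!) = ((3i + 3)(i + 3)! - 18) + (3(i^2 + 5i + 7)(i + 3)!).
Simplifying, S(i+1) = (3(i+1) + 3)((i+1) + 3)! - 18,
which is the closed form with r = i+1.
This completes the induction.

S(r) = (3r + 3)(r + 3)! - 18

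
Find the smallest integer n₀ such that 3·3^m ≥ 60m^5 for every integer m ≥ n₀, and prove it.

n₀ = 16

At m = 15: 43046721 < 45562500, so the inequality fails and n₀ ≥ 16. We prove 3·3^m ≥ 60m^5 for all m ≥ 16.
For the base case m = 16: 3·3^m = 129140163 and 60m^5 = 62914560, so 129140163 ≥ 62914560.
Suppose the result is true for m = i, so 3·3^i ≥ 60i^5.
Then 3·3^(i + 1) = 3·(3·3^i) ≥ 3·(60i^5).
Also, for i ≥ 16 we have 3·(60i^5) ≥ 60(i+1)^5, since 3 ≥ (1 + 1/i)^5 for all i ≥ 16.
Combining, 3·3^(i + 1) ≥ 60(i+1)^5.
By induction, the statement is established for all m ≥ 16.
Hence the smallest such n₀ is 16.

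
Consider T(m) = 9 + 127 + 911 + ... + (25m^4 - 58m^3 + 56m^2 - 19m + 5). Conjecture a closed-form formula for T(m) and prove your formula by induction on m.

We claim T(m) = m(5m^4 - 2m^3 - 2m^2 + 4m + 4) for all m ≥ 1.
Base step (m = 1): T(1) = 9, and the closed form gives 9. They agree.
For the inductive step, assume it holds for an arbitrary r ≥ 1, so T(r) = r(5r^4 - 2r^3 - 2r^2 + 4r + 4).
Then T(r+1) = T(r) + (25r^4 + 42r^3 + 32r^2 + 19r + 9) = (r(5r^4 - 2r^3 - 2r^2 + 4r + 4)) + (25r^4 + 42r^3 + 32r^2 + 19r + 9).
Simplifying, T(r+1) = (r + 1)(5r^4 + 18r^3 + 22r^2 + 14r + 9) = (r+1)(5(r+1)^4 - 2(r+1)^3 - 2(r+1)^2 + 4(r+1) + 4),
which is the closed form with m = r+1.
By induction, the statement is established for all m ≥ 1.

T(m) = m(5m^4 - 2m^3 - 2m^2 + 4m + 4)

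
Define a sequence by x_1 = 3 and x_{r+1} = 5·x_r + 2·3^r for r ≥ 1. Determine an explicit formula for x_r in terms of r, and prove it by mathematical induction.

Computing the first terms: x_1 = 3, x_2 = 21, x_3 = 123. This suggests x_r = -3^r + 6·5^(r - 1).
When r = 1: the formula gives 3 = 3 = x_1.
Suppose the result is true for r = p, so x_p = -3^p + 6·5^(p - 1).
Then x_{p+1} = 5·x_p + 2·3^p = 5·(-3^p + 6·5^(p - 1)) + 2·3^p = -3^(p + 1) + 6·5^p = -3^(p+1) + 6·5^((p+1) - 1),
which is the claimed formula at r = p+1.
By induction, the statement is established for all r ≥ 1.

x_r = -3^r + 6·5^(r - 1)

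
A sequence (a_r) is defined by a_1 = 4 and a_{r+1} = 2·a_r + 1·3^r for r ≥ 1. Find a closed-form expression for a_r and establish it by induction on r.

a_r = 2^(r - 1) + 3^r

Computing the first terms: a_1 = 4, a_2 = 11, a_3 = 31. This suggests a_r = 2^(r - 1) + 3^r.
Base step (r = 1): the formula gives 4 = 4 = a_1.
Inductive step: assume the claim holds for r = m, so a_m = 2^(m - 1) + 3^m.
Then a_{m+1} = 2·a_m + 1·3^m = 2·(2^(m - 1) + 3^m) + 1·3^m = 2^m + 3^(m + 1) = 2^((m+1) - 1) + 3^(m+1),
which is the claimed formula at r = m+1.
Hence, by induction on r, the claim holds for every r ≥ 1.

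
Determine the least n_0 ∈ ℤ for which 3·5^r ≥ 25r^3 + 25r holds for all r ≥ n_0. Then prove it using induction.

n_0 = 4

At r = 3: 375 < 750, so the inequality fails and n_0 ≥ 4. We prove 3·5^r ≥ 25r^3 + 25r for all r ≥ 4.
When r = 4: 3·5^r = 1875 and 25r^3 + 25r = 1700, so 1875 ≥ 1700.
For the inductive step, assume it holds for an arbitrary j ≥ 4, so 3·5^j ≥ 25j^3 + 25j.
Then 3·5^(j + 1) = 5·(3·5^j) ≥ 5·(25j^3 + 25j).
Also, for j ≥ 4 we have 5·(25j^3 + 25j) ≥ 25(j+1)^3 + 25(j+1), since 5·(25j^3 + 25j) − (25(j+1)^3 + 25(j+1)) = 100j^3 - 75j^2 + 25j - 50, which is nonnegative for all j ≥ 4.
Combining, 3·5^(j + 1) ≥ 25(j+1)^3 + 25(j+1).
By the principle of mathematical induction, the result holds for all r ≥ 4.
Hence the smallest such n_0 is 4.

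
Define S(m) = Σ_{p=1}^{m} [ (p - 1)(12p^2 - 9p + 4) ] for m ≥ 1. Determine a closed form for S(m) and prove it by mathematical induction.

S(m) = m(m - 1)(3m^2 + 2m + 1)

We claim S(m) = m(m - 1)(3m^2 + 2m + 1) for all m ≥ 1.
When m = 1: S(1) = 0, and the closed form gives 0. They agree.
For the inductive step, assume it holds for an arbitrary p ≥ 1, so S(p) = p(3p^3 - p^2 - p - 1).
Then S(p+1) = S(p) + (p(12p^2 + 15p + 7)) = (p(3p^3 - p^2 - p - 1)) + (p(12p^2 + 15p + 7)).
Simplifying, S(p+1) = p(p + 1)(3p^2 + 8p + 6) = (p+1)((p+1) - 1)(3(p+1)^2 + 2(p+1) + 1),
which is the closed form with m = p+1.
Hence, by induction on m, the claim holds for every m ≥ 1.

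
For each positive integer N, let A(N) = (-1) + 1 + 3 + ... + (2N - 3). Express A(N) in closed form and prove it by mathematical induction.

A(N) = N(N - 2)

We claim A(N) = N(N - 2) for all N ≥ 1.
Base case (N = 1): A(1) = -1, and the closed form gives -1. They agree.
Suppose the result is true for N = k, so A(k) = k(k - 2).
Then A(k+1) = A(k) + (2k - 1) = (k(k - 2)) + (2k - 1).
Simplifying, A(k+1) = (k - 1)(k + 1) = (k+1)((k+1) - 2),
which is the closed form with N = k+1.
By the principle of mathematical induction, the result holds for all N ≥ 1.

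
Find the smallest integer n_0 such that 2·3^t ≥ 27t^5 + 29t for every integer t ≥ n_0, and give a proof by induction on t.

n_0 = 15

At t = 14: 9565938 < 14521654, so the inequality fails and n_0 ≥ 15. We prove 2·3^t ≥ 27t^5 + 29t for all t ≥ 15.
When t = 15: 2·3^t = 28697814 and 27t^5 + 29t = 20503560, so 28697814 ≥ 20503560.
Inductive step: suppose the statement holds for some m ≥ 15, so 2·3^m ≥ 27m^5 + 29m.
Then 2·3^(m + 1) = 3·(2·3^m) ≥ 3·(27m^5 + 29m).
Also, for m ≥ 15 we have 3·(27m^5 + 29m) ≥ 27(m+1)^5 + 29(m+1), since 3·(27m^5 + 29m) − (27(m+1)^5 + 29(m+1)) = 54m^5 - 135m^4 - 270m^3 - 270m^2 - 77m - 56, which is nonnegative for all m ≥ 15.
Combining, 2·3^(m + 1) ≥ 27(m+1)^5 + 29(m+1).
By induction, the statement is established for all t ≥ 15.
Hence the smallest such n_0 is 15.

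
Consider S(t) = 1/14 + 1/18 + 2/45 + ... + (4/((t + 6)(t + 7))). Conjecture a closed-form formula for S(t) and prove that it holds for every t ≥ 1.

S(t) = 4t/(7(t + 7))

We claim S(t) = 4t/(7(t + 7)) for all t ≥ 1.
Base case (t = 1): S(1) = 1/14, and the closed form gives 1/14. They agree.
Inductive step: assume the claim holds for t = p, so S(p) = 4p/(7(p + 7)).
Then S(p+1) = S(p) + (4/((p + 7)(p + 8))) = (4p/(7(p + 7))) + (4/((p + 7)(p + 8))).
Simplifying, S(p+1) = 4(p + 1)/(7(p + 8)) = 4(p+1)/(7((p+1) + 7)),
which is the closed form with t = p+1.
By the principle of mathematical induction, the result holds for all t ≥ 1.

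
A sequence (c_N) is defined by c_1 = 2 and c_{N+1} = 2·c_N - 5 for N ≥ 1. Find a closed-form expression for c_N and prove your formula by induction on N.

c_N = -3·2^(N - 1) + 5

Computing the first terms: c_1 = 2, c_2 = -1, c_3 = -7. This suggests c_N = -3·2^(N - 1) + 5.
Base step (N = 1): the formula gives 2 = 2 = c_1.
Inductive step: suppose the statement holds for some m ≥ 1, so c_m = -3·2^(m - 1) + 5.
Then c_{m+1} = 2·c_m - 5 = 2·(-3·2^(m - 1) + 5) - 5 = -3·2^m + 5 = -3·2^((m+1) - 1) + 5,
which is the claimed formula at N = m+1.
Hence, by induction on N, the claim holds for every N ≥ 1.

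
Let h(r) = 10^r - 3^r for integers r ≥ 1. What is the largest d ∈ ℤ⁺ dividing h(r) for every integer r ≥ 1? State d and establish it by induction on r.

Computing the first values: h(1) = 7 and h(2) = 91; gcd(7, 91) = 7, so d ≤ 7.
We prove 7 | 10^r - 3^r for all r ≥ 1 by induction on r.
Base case (r = 1): h(1) = 7 = 7·(1), so 7 | h(1).
Inductive step: suppose the statement holds for some m ≥ 1, i.e. 7 | h(m). Then
10^{m+1} − 3^{m+1} = 10·10^m − 3·3^m = 10·(10^m − 3^m) + (7)·3^m. The first term is divisible by 7 by the inductive hypothesis, and the second term (7)·3^m is divisible by 7 since 7 | 7. Hence 7 | h(m+1).
Hence, by induction on r, the claim holds for every r ≥ 1.
Therefore the largest such d is 7.

d = 7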